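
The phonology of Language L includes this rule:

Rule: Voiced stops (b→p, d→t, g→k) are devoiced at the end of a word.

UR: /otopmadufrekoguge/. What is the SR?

otopmadufrekoguge

No segment of /otopmadufrekoguge/ meets the structural description of the rule, so the form surfaces unchanged.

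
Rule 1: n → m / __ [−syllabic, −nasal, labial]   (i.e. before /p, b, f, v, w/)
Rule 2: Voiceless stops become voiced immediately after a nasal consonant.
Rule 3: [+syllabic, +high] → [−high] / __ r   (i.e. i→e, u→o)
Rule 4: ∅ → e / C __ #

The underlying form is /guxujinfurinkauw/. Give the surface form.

Rule 1 (nasal place assimilation): /n/ precedes the labial consonant /f/, so it assimilates in place to [m]. /guxujinfurinkauw/ → guxujimfurinkauw.
Rule 2 (post-nasal voicing): /k/ is a voiceless stop immediately after the nasal /n/, so it voices to [g]. /guxujimfurinkauw/ → guxujimfuringauw.
Rule 3 (pre-rhotic lowering): /u/ is a high vowel immediately before /r/, so it lowers to [o]. /guxujimfuringauw/ → guxujimforingauw.
Rule 4 (final e-epenthesis): the form ends in the consonant /w/, so [e] is inserted word-finally. /guxujimforingauw/ → guxujimforingauwe.

guxujimforingauwe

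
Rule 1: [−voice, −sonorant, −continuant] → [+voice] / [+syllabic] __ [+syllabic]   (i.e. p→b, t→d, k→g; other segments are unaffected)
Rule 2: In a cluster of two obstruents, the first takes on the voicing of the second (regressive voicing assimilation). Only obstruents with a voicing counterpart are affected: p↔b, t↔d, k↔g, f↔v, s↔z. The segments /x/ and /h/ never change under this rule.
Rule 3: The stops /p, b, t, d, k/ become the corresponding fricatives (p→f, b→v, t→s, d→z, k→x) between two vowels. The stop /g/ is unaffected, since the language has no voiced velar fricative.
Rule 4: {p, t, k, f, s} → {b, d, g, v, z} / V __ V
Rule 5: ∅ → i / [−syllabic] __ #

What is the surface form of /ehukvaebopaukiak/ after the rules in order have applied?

Rule 1 (intervocalic voicing): /p/ is a voiceless stop between vowels /o/ and /a/, so it voices to [b]. /k/ is a voiceless stop between vowels /u/ and /i/, so it voices to [g]. /ehukvaebopaukiak/ → ehukvaebobaugiak.
Rule 2 (regressive voicing assimilation): /k/ precedes the voiced obstruent /v/, so it voices to [g] by assimilation. /ehukvaebobaugiak/ → ehugvaebobaugiak.
Rule 3 (intervocalic spirantization): /b/ is a stop between vowels /e/ and /o/, so it spirantizes to the fricative [v]. /b/ is a stop between vowels /o/ and /a/, so it spirantizes to the fricative [v]. /ehugvaebobaugiak/ → ehugvaevovaugiak.
Rule 4 (intervocalic voicing): no segment meets the environment; /ehugvaevovaugiak/ is unchanged.
Rule 5 (final i-epenthesis): the form ends in the consonant /k/, so [i] is inserted word-finally. /ehugvaevovaugiak/ → ehugvaevovaugiaki.

ehugvaevovaugiaki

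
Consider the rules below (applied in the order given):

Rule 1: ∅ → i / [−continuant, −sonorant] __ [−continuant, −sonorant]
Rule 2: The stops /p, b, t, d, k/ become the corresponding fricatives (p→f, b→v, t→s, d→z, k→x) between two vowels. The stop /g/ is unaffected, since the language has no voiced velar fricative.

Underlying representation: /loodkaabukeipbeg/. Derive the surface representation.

Rule 1 (stop-cluster i-epenthesis): /d/ and /k/ form a stop–stop cluster, so [i] is inserted between them. /p/ and /b/ form a stop–stop cluster, so [i] is inserted between them. /loodkaabukeipbeg/ → loodikaabukeipibeg.
Rule 2 (intervocalic spirantization): /d/ is a stop between vowels /o/ and /i/, so it spirantizes to the fricative [z]. /k/ is a stop between vowels /i/ and /a/, so it spirantizes to the fricative [x]. /b/ is a stop between vowels /a/ and /u/, so it spirantizes to the fricative [v]. /k/ is a stop between vowels /u/ and /e/, so it spirantizes to the fricative [x]. /p/ is a stop between vowels /i/ and /i/, so it spirantizes to the fricative [f]. /b/ is a stop between vowels /i/ and /e/, so it spirantizes to the fricative [v]. /loodikaabukeipibeg/ → loozixaavuxeifiveg.

loozixaavuxeifiveg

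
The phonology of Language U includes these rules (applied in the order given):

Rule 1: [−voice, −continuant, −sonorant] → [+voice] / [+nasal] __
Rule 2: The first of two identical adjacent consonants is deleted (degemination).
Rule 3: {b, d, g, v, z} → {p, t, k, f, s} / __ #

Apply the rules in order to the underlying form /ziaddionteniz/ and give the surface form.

Rule 1 (post-nasal voicing): /t/ is a voiceless stop immediately after the nasal /n/, so it voices to [d]. /ziaddionteniz/ → ziaddiondeniz.
Rule 2 (degemination): /dd/ is a geminate; the first /d/ deletes. /ziaddiondeniz/ → ziadiondeniz.
Rule 3 (final devoicing): /z/ is a voiced obstruent in word-final position, so it devoices to [s]. /ziadiondeniz/ → ziadiondenis.

ziadiondenis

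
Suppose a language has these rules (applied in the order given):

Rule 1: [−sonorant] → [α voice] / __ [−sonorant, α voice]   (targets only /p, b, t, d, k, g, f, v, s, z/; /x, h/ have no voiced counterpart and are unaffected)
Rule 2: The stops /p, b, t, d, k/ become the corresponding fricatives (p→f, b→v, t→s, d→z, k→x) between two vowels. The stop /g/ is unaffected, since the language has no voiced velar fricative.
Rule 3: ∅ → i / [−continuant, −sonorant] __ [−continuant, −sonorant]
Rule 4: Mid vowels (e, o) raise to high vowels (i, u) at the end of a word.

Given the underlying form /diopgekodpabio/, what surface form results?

diobigexotipaviu

Rule 1 (regressive voicing assimilation): /p/ precedes the voiced obstruent /g/, so it voices to [b] by assimilation. /d/ precedes the voiceless obstruent /p/, so it devoices to [t] by assimilation. /diopgekodpabio/ → diobgekotpabio.
Rule 2 (intervocalic spirantization): /k/ is a stop between vowels /e/ and /o/, so it spirantizes to the fricative [x]. /b/ is a stop between vowels /a/ and /i/, so it spirantizes to the fricative [v]. /diobgekotpabio/ → diobgexotpavio.
Rule 3 (stop-cluster i-epenthesis): /b/ and /g/ form a stop–stop cluster, so [i] is inserted between them. /t/ and /p/ form a stop–stop cluster, so [i] is inserted between them. /diobgexotpavio/ → diobigexotipavio.
Rule 4 (final vowel raising): /o/ is a mid vowel in word-final position, so it raises to [u]. /diobigexotipavio/ → diobigexotipaviu.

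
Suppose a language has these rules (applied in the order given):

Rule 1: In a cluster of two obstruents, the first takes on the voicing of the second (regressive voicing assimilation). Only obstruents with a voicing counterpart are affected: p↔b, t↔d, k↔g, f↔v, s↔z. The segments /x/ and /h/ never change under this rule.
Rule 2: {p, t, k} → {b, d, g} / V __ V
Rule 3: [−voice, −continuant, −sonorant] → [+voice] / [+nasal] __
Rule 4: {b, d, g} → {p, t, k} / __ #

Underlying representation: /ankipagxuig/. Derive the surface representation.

angibakxuik

Rule 1 (regressive voicing assimilation): /g/ precedes the voiceless obstruent /x/, so it devoices to [k] by assimilation. /ankipagxuig/ → ankipakxuig.
Rule 2 (intervocalic voicing): /p/ is a voiceless stop between vowels /i/ and /a/, so it voices to [b]. /ankipakxuig/ → ankibakxuig.
Rule 3 (post-nasal voicing): /k/ is a voiceless stop immediately after the nasal /n/, so it voices to [g]. /ankibakxuig/ → angibakxuig.
Rule 4 (final devoicing): /g/ is a voiced stop in word-final position, so it devoices to [k]. /angibakxuig/ → angibakxuik.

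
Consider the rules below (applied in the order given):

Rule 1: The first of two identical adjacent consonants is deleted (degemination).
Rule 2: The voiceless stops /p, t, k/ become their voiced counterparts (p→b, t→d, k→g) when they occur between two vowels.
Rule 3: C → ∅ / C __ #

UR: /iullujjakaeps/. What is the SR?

iulujagaep

Rule 1 (degemination): /ll/ is a geminate; the first /l/ deletes. /jj/ is a geminate; the first /j/ deletes. /iullujjakaeps/ → iulujakaeps.
Rule 2 (intervocalic voicing): /k/ is a voiceless stop between vowels /a/ and /a/, so it voices to [g]. /iulujakaeps/ → iulujagaeps.
Rule 3 (final cluster simplification): /s/ is the second consonant of a word-final cluster /ps/, so it deletes. /iulujagaeps/ → iulujagaep.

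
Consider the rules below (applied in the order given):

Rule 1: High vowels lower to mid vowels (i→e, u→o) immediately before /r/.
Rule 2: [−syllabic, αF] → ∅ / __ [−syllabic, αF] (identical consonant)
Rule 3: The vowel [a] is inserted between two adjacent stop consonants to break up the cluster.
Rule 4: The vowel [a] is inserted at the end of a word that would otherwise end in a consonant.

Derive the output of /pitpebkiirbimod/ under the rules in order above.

pitapebakierbimoda

Rule 1 (pre-rhotic lowering): /i/ is a high vowel immediately before /r/, so it lowers to [e]. /pitpebkiirbimod/ → pitpebkierbimod.
Rule 2 (degemination): no segment meets the environment; /pitpebkierbimod/ is unchanged.
Rule 3 (stop-cluster a-epenthesis): /t/ and /p/ form a stop–stop cluster, so [a] is inserted between them. /b/ and /k/ form a stop–stop cluster, so [a] is inserted between them. /pitpebkierbimod/ → pitapebakierbimod.
Rule 4 (final a-epenthesis): the form ends in the consonant /d/, so [a] is inserted word-finally. /pitapebakierbimod/ → pitapebakierbimoda.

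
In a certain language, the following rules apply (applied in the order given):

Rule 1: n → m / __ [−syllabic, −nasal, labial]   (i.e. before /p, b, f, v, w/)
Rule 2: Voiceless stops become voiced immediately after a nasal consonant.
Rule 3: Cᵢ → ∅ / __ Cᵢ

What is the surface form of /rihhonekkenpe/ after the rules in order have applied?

rihonekembe

Rule 1 (nasal place assimilation): /n/ precedes the labial consonant /p/, so it assimilates in place to [m]. /rihhonekkenpe/ → rihhonekkempe.
Rule 2 (post-nasal voicing): /p/ is a voiceless stop immediately after the nasal /m/, so it voices to [b]. /rihhonekkempe/ → rihhonekkembe.
Rule 3 (degemination): /hh/ is a geminate; the first /h/ deletes. /kk/ is a geminate; the first /k/ deletes. /rihhonekkembe/ → rihonekembe.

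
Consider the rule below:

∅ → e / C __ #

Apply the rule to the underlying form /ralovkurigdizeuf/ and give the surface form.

the form ends in the consonant /f/, so [e] is inserted word-finally.
Surface form: [ralovkurigdizeufe].

ralovkurigdizeufe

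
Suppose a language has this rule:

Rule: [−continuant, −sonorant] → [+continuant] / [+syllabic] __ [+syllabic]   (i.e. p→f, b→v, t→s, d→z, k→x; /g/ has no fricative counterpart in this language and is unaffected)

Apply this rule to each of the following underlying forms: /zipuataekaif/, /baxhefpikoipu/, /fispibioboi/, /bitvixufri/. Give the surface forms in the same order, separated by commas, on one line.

/zipuataekaif/: /p/ is a stop between vowels /i/ and /u/, so it spirantizes to the fricative [f]. /t/ is a stop between vowels /a/ and /a/, so it spirantizes to the fricative [s]. /k/ is a stop between vowels /e/ and /a/, so it spirantizes to the fricative [x]. → [zifuasaexaif].
/baxhefpikoipu/: /k/ is a stop between vowels /i/ and /o/, so it spirantizes to the fricative [x]. /p/ is a stop between vowels /i/ and /u/, so it spirantizes to the fricative [f]. → [baxhefpixoifu].
/fispibioboi/: /b/ is a stop between vowels /i/ and /i/, so it spirantizes to the fricative [v]. /b/ is a stop between vowels /o/ and /o/, so it spirantizes to the fricative [v]. → [fispiviovoi].
/bitvixufri/: the rule's environment is not met; surfaces unchanged as [bitvixufri].

zifuasaexaif, baxhefpixoifu, fispiviovoi, bitvixufri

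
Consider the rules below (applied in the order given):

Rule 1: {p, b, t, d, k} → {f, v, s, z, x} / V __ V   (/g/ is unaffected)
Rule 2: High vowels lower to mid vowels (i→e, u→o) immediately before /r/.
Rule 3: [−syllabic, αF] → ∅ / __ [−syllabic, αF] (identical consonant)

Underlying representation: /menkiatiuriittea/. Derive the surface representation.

Rule 1 (intervocalic spirantization): /t/ is a stop between vowels /a/ and /i/, so it spirantizes to the fricative [s]. /menkiatiuriittea/ → menkiasiuriittea.
Rule 2 (pre-rhotic lowering): /u/ is a high vowel immediately before /r/, so it lowers to [o]. /menkiasiuriittea/ → menkiasioriittea.
Rule 3 (degemination): /tt/ is a geminate; the first /t/ deletes. /menkiasioriittea/ → menkiasioriitea.

menkiasioriitea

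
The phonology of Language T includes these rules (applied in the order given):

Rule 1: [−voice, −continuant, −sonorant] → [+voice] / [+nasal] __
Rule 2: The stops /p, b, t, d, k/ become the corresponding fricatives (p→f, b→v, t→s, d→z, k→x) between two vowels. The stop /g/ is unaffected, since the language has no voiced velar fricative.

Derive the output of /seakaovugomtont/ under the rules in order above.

seaxaovugomdond

Rule 1 (post-nasal voicing): /t/ is a voiceless stop immediately after the nasal /m/, so it voices to [d]. /t/ is a voiceless stop immediately after the nasal /n/, so it voices to [d]. /seakaovugomtont/ → seakaovugomdond.
Rule 2 (intervocalic spirantization): /k/ is a stop between vowels /a/ and /a/, so it spirantizes to the fricative [x]. /seakaovugomdond/ → seaxaovugomdond.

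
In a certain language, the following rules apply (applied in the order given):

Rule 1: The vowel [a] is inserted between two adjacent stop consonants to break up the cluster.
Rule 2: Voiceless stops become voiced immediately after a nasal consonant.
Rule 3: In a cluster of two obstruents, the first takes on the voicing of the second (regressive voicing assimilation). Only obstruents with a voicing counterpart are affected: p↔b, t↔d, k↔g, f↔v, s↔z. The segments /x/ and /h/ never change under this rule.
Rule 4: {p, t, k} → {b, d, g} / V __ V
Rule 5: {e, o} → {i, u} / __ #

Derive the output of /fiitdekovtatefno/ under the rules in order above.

fiidadegoftadefnu

Rule 1 (stop-cluster a-epenthesis): /t/ and /d/ form a stop–stop cluster, so [a] is inserted between them. /fiitdekovtatefno/ → fiitadekovtatefno.
Rule 2 (post-nasal voicing): no segment meets the environment; /fiitadekovtatefno/ is unchanged.
Rule 3 (regressive voicing assimilation): /v/ precedes the voiceless obstruent /t/, so it devoices to [f] by assimilation. /fiitadekovtatefno/ → fiitadekoftatefno.
Rule 4 (intervocalic voicing): /t/ is a voiceless stop between vowels /i/ and /a/, so it voices to [d]. /k/ is a voiceless stop between vowels /e/ and /o/, so it voices to [g]. /t/ is a voiceless stop between vowels /a/ and /e/, so it voices to [d]. /fiitadekoftatefno/ → fiidadegoftadefno.
Rule 5 (final vowel raising): /o/ is a mid vowel in word-final position, so it raises to [u]. /fiidadegoftadefno/ → fiidadegoftadefnu.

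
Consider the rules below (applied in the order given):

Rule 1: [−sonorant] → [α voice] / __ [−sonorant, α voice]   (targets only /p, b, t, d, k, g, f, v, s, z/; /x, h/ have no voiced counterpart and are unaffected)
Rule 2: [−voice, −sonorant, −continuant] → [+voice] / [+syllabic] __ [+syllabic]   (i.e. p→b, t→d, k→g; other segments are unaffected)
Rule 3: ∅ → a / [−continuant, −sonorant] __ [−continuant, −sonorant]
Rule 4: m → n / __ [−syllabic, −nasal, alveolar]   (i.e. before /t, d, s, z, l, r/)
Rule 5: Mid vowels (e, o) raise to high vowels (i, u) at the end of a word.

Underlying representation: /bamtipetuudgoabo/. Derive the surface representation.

bantibeduudagoabu

Rule 1 (regressive voicing assimilation): no segment meets the environment; /bamtipetuudgoabo/ is unchanged.
Rule 2 (intervocalic voicing): /p/ is a voiceless stop between vowels /i/ and /e/, so it voices to [b]. /t/ is a voiceless stop between vowels /e/ and /u/, so it voices to [d]. /bamtipetuudgoabo/ → bamtibeduudgoabo.
Rule 3 (stop-cluster a-epenthesis): /d/ and /g/ form a stop–stop cluster, so [a] is inserted between them. /bamtibeduudgoabo/ → bamtibeduudagoabo.
Rule 4 (nasal place assimilation): /m/ precedes the alveolar consonant /t/, so it assimilates in place to [n]. /bamtibeduudagoabo/ → bantibeduudagoabo.
Rule 5 (final vowel raising): /o/ is a mid vowel in word-final position, so it raises to [u]. /bantibeduudagoabo/ → bantibeduudagoabu.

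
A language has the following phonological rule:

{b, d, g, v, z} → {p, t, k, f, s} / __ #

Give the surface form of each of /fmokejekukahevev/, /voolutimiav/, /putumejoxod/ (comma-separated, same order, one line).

/fmokejekukahevev/: /v/ is a voiced obstruent in word-final position, so it devoices to [f]. → [fmokejekukahevef].
/voolutimiav/: /v/ is a voiced obstruent in word-final position, so it devoices to [f]. → [voolutimiaf].
/putumejoxod/: /d/ is a voiced obstruent in word-final position, so it devoices to [t]. → [putumejoxot].

fmokejekukahevef, voolutimiaf, putumejoxot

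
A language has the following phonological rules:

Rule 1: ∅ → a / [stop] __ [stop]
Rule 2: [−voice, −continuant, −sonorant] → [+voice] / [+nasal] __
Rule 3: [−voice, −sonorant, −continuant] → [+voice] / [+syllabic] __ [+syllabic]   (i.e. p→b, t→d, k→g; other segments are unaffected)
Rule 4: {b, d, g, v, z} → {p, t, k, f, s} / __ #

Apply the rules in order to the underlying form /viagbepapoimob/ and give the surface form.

Rule 1 (stop-cluster a-epenthesis): /g/ and /b/ form a stop–stop cluster, so [a] is inserted between them. /viagbepapoimob/ → viagabepapoimob.
Rule 2 (post-nasal voicing): no segment meets the environment; /viagabepapoimob/ is unchanged.
Rule 3 (intervocalic voicing): /p/ is a voiceless stop between vowels /e/ and /a/, so it voices to [b]. /p/ is a voiceless stop between vowels /a/ and /o/, so it voices to [b]. /viagabepapoimob/ → viagabebaboimob.
Rule 4 (final devoicing): /b/ is a voiced obstruent in word-final position, so it devoices to [p]. /viagabebaboimob/ → viagabebaboimop.

viagabebaboimop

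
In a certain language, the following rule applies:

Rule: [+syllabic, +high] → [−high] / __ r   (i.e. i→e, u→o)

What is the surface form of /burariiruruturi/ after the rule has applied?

/u/ is a high vowel immediately before /r/, so it lowers to [o].
/i/ is a high vowel immediately before /r/, so it lowers to [e].
/u/ is a high vowel immediately before /r/, so it lowers to [o].
/u/ is a high vowel immediately before /r/, so it lowers to [o].
Surface form: [borarierorutori].

borarierorutori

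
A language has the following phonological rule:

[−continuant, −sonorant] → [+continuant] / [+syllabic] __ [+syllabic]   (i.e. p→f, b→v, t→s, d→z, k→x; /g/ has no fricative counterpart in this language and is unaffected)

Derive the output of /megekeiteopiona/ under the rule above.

megexeiseofiona

/k/ is a stop between vowels /e/ and /e/, so it spirantizes to the fricative [x].
/t/ is a stop between vowels /i/ and /e/, so it spirantizes to the fricative [s].
/p/ is a stop between vowels /o/ and /i/, so it spirantizes to the fricative [f].
Surface form: [megexeiseofiona].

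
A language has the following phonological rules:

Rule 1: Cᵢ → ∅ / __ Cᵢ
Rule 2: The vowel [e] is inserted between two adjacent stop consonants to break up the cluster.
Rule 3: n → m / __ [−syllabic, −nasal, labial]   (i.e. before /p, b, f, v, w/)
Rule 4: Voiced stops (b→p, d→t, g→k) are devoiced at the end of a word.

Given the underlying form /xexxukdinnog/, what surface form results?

xexukedinok

Rule 1 (degemination): /xx/ is a geminate; the first /x/ deletes. /nn/ is a geminate; the first /n/ deletes. /xexxukdinnog/ → xexukdinog.
Rule 2 (stop-cluster e-epenthesis): /k/ and /d/ form a stop–stop cluster, so [e] is inserted between them. /xexukdinog/ → xexukedinog.
Rule 3 (nasal place assimilation): no segment meets the environment; /xexukedinog/ is unchanged.
Rule 4 (final devoicing): /g/ is a voiced stop in word-final position, so it devoices to [k]. /xexukedinog/ → xexukedinok.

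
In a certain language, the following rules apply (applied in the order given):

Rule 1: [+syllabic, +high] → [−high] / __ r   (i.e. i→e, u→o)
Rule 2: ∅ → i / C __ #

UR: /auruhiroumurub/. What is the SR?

aoruheroumorubi

Rule 1 (pre-rhotic lowering): /u/ is a high vowel immediately before /r/, so it lowers to [o]. /i/ is a high vowel immediately before /r/, so it lowers to [e]. /u/ is a high vowel immediately before /r/, so it lowers to [o]. /auruhiroumurub/ → aoruheroumorub.
Rule 2 (final i-epenthesis): the form ends in the consonant /b/, so [i] is inserted word-finally. /aoruheroumorub/ → aoruheroumorubi.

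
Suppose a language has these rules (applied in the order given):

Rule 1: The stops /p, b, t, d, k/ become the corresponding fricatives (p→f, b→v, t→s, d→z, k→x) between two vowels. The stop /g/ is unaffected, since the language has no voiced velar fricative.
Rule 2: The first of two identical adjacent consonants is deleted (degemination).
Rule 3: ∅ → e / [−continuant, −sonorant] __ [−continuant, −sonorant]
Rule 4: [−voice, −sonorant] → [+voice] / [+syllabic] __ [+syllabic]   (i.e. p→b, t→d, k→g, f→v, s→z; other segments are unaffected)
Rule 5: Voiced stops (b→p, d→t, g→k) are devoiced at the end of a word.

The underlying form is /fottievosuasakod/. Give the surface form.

fodievozuazaxot

Rule 1 (intervocalic spirantization): /k/ is a stop between vowels /a/ and /o/, so it spirantizes to the fricative [x]. /fottievosuasakod/ → fottievosuasaxod.
Rule 2 (degemination): /tt/ is a geminate; the first /t/ deletes. /fottievosuasaxod/ → fotievosuasaxod.
Rule 3 (stop-cluster e-epenthesis): no segment meets the environment; /fotievosuasaxod/ is unchanged.
Rule 4 (intervocalic voicing): /t/ is a voiceless obstruent between vowels /o/ and /i/, so it voices to [d]. /s/ is a voiceless obstruent between vowels /o/ and /u/, so it voices to [z]. /s/ is a voiceless obstruent between vowels /a/ and /a/, so it voices to [z]. /fotievosuasaxod/ → fodievozuazaxod.
Rule 5 (final devoicing): /d/ is a voiced stop in word-final position, so it devoices to [t]. /fodievozuazaxod/ → fodievozuazaxot.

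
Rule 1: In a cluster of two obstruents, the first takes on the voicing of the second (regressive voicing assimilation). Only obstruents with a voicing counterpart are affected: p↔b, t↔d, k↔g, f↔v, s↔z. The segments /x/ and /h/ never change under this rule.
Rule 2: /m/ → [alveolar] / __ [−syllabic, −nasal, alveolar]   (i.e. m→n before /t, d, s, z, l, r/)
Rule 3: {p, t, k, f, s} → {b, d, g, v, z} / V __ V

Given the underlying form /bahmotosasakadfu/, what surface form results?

Rule 1 (regressive voicing assimilation): /d/ precedes the voiceless obstruent /f/, so it devoices to [t] by assimilation. /bahmotosasakadfu/ → bahmotosasakatfu.
Rule 2 (nasal place assimilation): no segment meets the environment; /bahmotosasakatfu/ is unchanged.
Rule 3 (intervocalic voicing): /t/ is a voiceless obstruent between vowels /o/ and /o/, so it voices to [d]. /s/ is a voiceless obstruent between vowels /o/ and /a/, so it voices to [z]. /s/ is a voiceless obstruent between vowels /a/ and /a/, so it voices to [z]. /k/ is a voiceless obstruent between vowels /a/ and /a/, so it voices to [g]. /bahmotosasakatfu/ → bahmodozazagatfu.

bahmodozazagatfu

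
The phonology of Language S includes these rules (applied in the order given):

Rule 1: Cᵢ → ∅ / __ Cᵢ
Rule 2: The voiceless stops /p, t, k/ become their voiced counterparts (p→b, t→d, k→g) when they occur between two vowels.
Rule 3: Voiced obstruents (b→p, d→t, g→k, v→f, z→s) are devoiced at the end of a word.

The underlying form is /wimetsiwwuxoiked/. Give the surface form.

Rule 1 (degemination): /ww/ is a geminate; the first /w/ deletes. /wimetsiwwuxoiked/ → wimetsiwuxoiked.
Rule 2 (intervocalic voicing): /k/ is a voiceless stop between vowels /i/ and /e/, so it voices to [g]. /wimetsiwuxoiked/ → wimetsiwuxoiged.
Rule 3 (final devoicing): /d/ is a voiced obstruent in word-final position, so it devoices to [t]. /wimetsiwuxoiged/ → wimetsiwuxoiget.

wimetsiwuxoiget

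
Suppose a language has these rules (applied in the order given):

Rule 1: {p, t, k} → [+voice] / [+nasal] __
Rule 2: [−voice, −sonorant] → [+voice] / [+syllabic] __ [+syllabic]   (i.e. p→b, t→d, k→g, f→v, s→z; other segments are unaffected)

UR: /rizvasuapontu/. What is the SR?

rizvazuabondu

Rule 1 (post-nasal voicing): /t/ is a voiceless stop immediately after the nasal /n/, so it voices to [d]. /rizvasuapontu/ → rizvasuapondu.
Rule 2 (intervocalic voicing): /s/ is a voiceless obstruent between vowels /a/ and /u/, so it voices to [z]. /p/ is a voiceless obstruent between vowels /a/ and /o/, so it voices to [b]. /rizvasuapondu/ → rizvazuabondu.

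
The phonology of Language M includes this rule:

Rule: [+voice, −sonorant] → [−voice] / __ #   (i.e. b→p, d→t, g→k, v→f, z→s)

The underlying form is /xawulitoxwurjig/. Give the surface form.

xawulitoxwurjik

/g/ is a voiced obstruent in word-final position, so it devoices to [k].
Surface form: [xawulitoxwurjik].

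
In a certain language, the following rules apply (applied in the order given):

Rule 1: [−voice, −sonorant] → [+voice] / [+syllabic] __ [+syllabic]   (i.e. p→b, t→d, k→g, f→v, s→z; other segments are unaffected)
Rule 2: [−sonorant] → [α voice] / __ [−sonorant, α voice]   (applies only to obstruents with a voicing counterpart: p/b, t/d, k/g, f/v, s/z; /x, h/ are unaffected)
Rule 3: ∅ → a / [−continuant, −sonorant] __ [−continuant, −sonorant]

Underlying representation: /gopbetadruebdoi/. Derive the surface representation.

gobabedadruebadoi

Rule 1 (intervocalic voicing): /t/ is a voiceless obstruent between vowels /e/ and /a/, so it voices to [d]. /gopbetadruebdoi/ → gopbedadruebdoi.
Rule 2 (regressive voicing assimilation): /p/ precedes the voiced obstruent /b/, so it voices to [b] by assimilation. /gopbedadruebdoi/ → gobbedadruebdoi.
Rule 3 (stop-cluster a-epenthesis): /b/ and /b/ form a stop–stop cluster, so [a] is inserted between them. /b/ and /d/ form a stop–stop cluster, so [a] is inserted between them. /gobbedadruebdoi/ → gobabedadruebadoi.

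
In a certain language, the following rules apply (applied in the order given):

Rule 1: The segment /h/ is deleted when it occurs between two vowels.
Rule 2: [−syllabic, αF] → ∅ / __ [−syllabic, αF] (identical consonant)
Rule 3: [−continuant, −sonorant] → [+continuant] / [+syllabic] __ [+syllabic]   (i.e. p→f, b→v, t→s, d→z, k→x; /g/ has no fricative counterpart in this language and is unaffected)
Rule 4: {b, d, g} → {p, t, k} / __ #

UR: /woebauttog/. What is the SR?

Rule 1 (intervocalic h-deletion): no segment meets the environment; /woebauttog/ is unchanged.
Rule 2 (degemination): /tt/ is a geminate; the first /t/ deletes. /woebauttog/ → woebautog.
Rule 3 (intervocalic spirantization): /b/ is a stop between vowels /e/ and /a/, so it spirantizes to the fricative [v]. /t/ is a stop between vowels /u/ and /o/, so it spirantizes to the fricative [s]. /woebautog/ → woevausog.
Rule 4 (final devoicing): /g/ is a voiced stop in word-final position, so it devoices to [k]. /woevausog/ → woevausok.

woevausok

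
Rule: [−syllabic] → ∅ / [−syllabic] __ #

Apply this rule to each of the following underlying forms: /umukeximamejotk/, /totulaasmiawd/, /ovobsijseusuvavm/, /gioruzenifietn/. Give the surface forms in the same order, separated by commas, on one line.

/umukeximamejotk/: /k/ is the second consonant of a word-final cluster /tk/, so it deletes. → [umukeximamejot].
/totulaasmiawd/: /d/ is the second consonant of a word-final cluster /wd/, so it deletes. → [totulaasmiaw].
/ovobsijseusuvavm/: /m/ is the second consonant of a word-final cluster /vm/, so it deletes. → [ovobsijseusuvav].
/gioruzenifietn/: /n/ is the second consonant of a word-final cluster /tn/, so it deletes. → [gioruzenifiet].

umukeximamejot, totulaasmiaw, ovobsijseusuvav, gioruzenifiet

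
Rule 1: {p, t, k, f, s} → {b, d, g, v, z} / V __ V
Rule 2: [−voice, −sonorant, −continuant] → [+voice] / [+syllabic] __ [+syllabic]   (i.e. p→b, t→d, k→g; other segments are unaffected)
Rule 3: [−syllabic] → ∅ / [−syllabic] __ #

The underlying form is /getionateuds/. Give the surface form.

gedionadeud

Rule 1 (intervocalic voicing): /t/ is a voiceless obstruent between vowels /e/ and /i/, so it voices to [d]. /t/ is a voiceless obstruent between vowels /a/ and /e/, so it voices to [d]. /getionateuds/ → gedionadeuds.
Rule 2 (intervocalic voicing): no segment meets the environment; /gedionadeuds/ is unchanged.
Rule 3 (final cluster simplification): /s/ is the second consonant of a word-final cluster /ds/, so it deletes. /gedionadeuds/ → gedionadeud.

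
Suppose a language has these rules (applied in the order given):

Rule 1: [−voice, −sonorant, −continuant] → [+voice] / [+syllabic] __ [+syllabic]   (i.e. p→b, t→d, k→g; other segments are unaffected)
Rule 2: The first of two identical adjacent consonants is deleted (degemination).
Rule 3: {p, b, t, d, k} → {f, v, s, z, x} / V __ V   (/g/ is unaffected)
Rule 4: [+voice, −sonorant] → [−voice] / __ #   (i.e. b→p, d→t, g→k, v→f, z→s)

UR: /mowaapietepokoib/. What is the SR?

mowaaviezevogoip

Rule 1 (intervocalic voicing): /p/ is a voiceless stop between vowels /a/ and /i/, so it voices to [b]. /t/ is a voiceless stop between vowels /e/ and /e/, so it voices to [d]. /p/ is a voiceless stop between vowels /e/ and /o/, so it voices to [b]. /k/ is a voiceless stop between vowels /o/ and /o/, so it voices to [g]. /mowaapietepokoib/ → mowaabiedebogoib.
Rule 2 (degemination): no segment meets the environment; /mowaabiedebogoib/ is unchanged.
Rule 3 (intervocalic spirantization): /b/ is a stop between vowels /a/ and /i/, so it spirantizes to the fricative [v]. /d/ is a stop between vowels /e/ and /e/, so it spirantizes to the fricative [z]. /b/ is a stop between vowels /e/ and /o/, so it spirantizes to the fricative [v]. /mowaabiedebogoib/ → mowaaviezevogoib.
Rule 4 (final devoicing): /b/ is a voiced obstruent in word-final position, so it devoices to [p]. /mowaaviezevogoib/ → mowaaviezevogoip.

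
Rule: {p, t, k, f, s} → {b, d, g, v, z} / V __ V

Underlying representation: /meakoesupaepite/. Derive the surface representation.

meagoezubaebide

/k/ is a voiceless obstruent between vowels /a/ and /o/, so it voices to [g].
/s/ is a voiceless obstruent between vowels /e/ and /u/, so it voices to [z].
/p/ is a voiceless obstruent between vowels /u/ and /a/, so it voices to [b].
/p/ is a voiceless obstruent between vowels /e/ and /i/, so it voices to [b].
/t/ is a voiceless obstruent between vowels /i/ and /e/, so it voices to [d].
Surface form: [meagoezubaebide].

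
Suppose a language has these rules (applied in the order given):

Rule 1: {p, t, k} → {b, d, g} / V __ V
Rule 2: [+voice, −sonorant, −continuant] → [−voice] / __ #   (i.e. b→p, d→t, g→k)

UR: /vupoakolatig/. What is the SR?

vuboagoladik

Rule 1 (intervocalic voicing): /p/ is a voiceless stop between vowels /u/ and /o/, so it voices to [b]. /k/ is a voiceless stop between vowels /a/ and /o/, so it voices to [g]. /t/ is a voiceless stop between vowels /a/ and /i/, so it voices to [d]. /vupoakolatig/ → vuboagoladig.
Rule 2 (final devoicing): /g/ is a voiced stop in word-final position, so it devoices to [k]. /vuboagoladig/ → vuboagoladik.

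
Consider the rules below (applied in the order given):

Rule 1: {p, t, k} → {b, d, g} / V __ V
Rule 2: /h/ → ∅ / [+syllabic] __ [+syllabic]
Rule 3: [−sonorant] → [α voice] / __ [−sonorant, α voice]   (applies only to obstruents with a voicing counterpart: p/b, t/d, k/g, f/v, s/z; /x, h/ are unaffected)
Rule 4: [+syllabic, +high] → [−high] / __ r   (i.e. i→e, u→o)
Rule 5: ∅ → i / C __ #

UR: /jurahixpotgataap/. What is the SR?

joraixpodgadaapi

Rule 1 (intervocalic voicing): /t/ is a voiceless stop between vowels /a/ and /a/, so it voices to [d]. /jurahixpotgataap/ → jurahixpotgadaap.
Rule 2 (intervocalic h-deletion): /h/ occurs between vowels /a/ and /i/, so it deletes. /jurahixpotgadaap/ → juraixpotgadaap.
Rule 3 (regressive voicing assimilation): /t/ precedes the voiced obstruent /g/, so it voices to [d] by assimilation. /juraixpotgadaap/ → juraixpodgadaap.
Rule 4 (pre-rhotic lowering): /u/ is a high vowel immediately before /r/, so it lowers to [o]. /juraixpodgadaap/ → joraixpodgadaap.
Rule 5 (final i-epenthesis): the form ends in the consonant /p/, so [i] is inserted word-finally. /joraixpodgadaap/ → joraixpodgadaapi.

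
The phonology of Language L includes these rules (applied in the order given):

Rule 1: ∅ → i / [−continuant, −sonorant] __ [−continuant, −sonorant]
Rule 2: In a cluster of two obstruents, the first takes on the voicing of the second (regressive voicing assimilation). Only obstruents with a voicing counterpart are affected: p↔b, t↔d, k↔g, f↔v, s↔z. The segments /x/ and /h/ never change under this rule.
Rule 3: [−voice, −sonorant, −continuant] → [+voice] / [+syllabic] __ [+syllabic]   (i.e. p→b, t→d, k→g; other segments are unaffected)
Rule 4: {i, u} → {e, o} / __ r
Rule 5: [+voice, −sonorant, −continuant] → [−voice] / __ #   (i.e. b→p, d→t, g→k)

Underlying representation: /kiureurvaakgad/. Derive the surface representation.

Rule 1 (stop-cluster i-epenthesis): /k/ and /g/ form a stop–stop cluster, so [i] is inserted between them. /kiureurvaakgad/ → kiureurvaakigad.
Rule 2 (regressive voicing assimilation): no segment meets the environment; /kiureurvaakigad/ is unchanged.
Rule 3 (intervocalic voicing): /k/ is a voiceless stop between vowels /a/ and /i/, so it voices to [g]. /kiureurvaakigad/ → kiureurvaagigad.
Rule 4 (pre-rhotic lowering): /u/ is a high vowel immediately before /r/, so it lowers to [o]. /u/ is a high vowel immediately before /r/, so it lowers to [o]. /kiureurvaagigad/ → kioreorvaagigad.
Rule 5 (final devoicing): /d/ is a voiced stop in word-final position, so it devoices to [t]. /kioreorvaagigad/ → kioreorvaagigat.

kioreorvaagigat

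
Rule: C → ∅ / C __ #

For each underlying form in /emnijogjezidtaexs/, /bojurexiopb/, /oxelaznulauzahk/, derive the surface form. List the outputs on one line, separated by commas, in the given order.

/emnijogjezidtaexs/: /s/ is the second consonant of a word-final cluster /xs/, so it deletes. → [emnijogjezidtaex].
/bojurexiopb/: /b/ is the second consonant of a word-final cluster /pb/, so it deletes. → [bojurexiop].
/oxelaznulauzahk/: /k/ is the second consonant of a word-final cluster /hk/, so it deletes. → [oxelaznulauzah].

emnijogjezidtaex, bojurexiop, oxelaznulauzah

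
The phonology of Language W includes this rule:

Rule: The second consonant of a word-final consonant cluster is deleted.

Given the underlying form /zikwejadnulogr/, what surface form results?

/r/ is the second consonant of a word-final cluster /gr/, so it deletes.
The other instances of /z/, /k/, /w/, /j/, /d/, /n/, /l/, /g/ do not occur in the required environment and remain unchanged.
Surface form: [zikwejadnulog].

zikwejadnulog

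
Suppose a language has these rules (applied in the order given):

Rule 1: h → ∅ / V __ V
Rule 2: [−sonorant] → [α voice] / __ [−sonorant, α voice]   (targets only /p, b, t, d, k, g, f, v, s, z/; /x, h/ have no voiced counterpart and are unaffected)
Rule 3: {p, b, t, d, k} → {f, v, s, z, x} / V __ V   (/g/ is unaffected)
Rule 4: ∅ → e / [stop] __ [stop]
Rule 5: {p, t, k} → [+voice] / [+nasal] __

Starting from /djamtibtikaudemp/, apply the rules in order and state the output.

djamdipetixauzemb

Rule 1 (intervocalic h-deletion): no segment meets the environment; /djamtibtikaudemp/ is unchanged.
Rule 2 (regressive voicing assimilation): /b/ precedes the voiceless obstruent /t/, so it devoices to [p] by assimilation. /djamtibtikaudemp/ → djamtiptikaudemp.
Rule 3 (intervocalic spirantization): /k/ is a stop between vowels /i/ and /a/, so it spirantizes to the fricative [x]. /d/ is a stop between vowels /u/ and /e/, so it spirantizes to the fricative [z]. /djamtiptikaudemp/ → djamtiptixauzemp.
Rule 4 (stop-cluster e-epenthesis): /p/ and /t/ form a stop–stop cluster, so [e] is inserted between them. /djamtiptixauzemp/ → djamtipetixauzemp.
Rule 5 (post-nasal voicing): /t/ is a voiceless stop immediately after the nasal /m/, so it voices to [d]. /p/ is a voiceless stop immediately after the nasal /m/, so it voices to [b]. /djamtipetixauzemp/ → djamdipetixauzemb.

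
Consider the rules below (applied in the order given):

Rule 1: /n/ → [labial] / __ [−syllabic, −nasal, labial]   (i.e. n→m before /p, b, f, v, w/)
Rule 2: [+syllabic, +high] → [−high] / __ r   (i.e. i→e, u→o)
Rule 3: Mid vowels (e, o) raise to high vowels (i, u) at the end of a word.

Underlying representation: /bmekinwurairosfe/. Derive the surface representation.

bmekimworaerosfi

Rule 1 (nasal place assimilation): /n/ precedes the labial consonant /w/, so it assimilates in place to [m]. /bmekinwurairosfe/ → bmekimwurairosfe.
Rule 2 (pre-rhotic lowering): /u/ is a high vowel immediately before /r/, so it lowers to [o]. /i/ is a high vowel immediately before /r/, so it lowers to [e]. /bmekimwurairosfe/ → bmekimworaerosfe.
Rule 3 (final vowel raising): /e/ is a mid vowel in word-final position, so it raises to [i]. /bmekimworaerosfe/ → bmekimworaerosfi.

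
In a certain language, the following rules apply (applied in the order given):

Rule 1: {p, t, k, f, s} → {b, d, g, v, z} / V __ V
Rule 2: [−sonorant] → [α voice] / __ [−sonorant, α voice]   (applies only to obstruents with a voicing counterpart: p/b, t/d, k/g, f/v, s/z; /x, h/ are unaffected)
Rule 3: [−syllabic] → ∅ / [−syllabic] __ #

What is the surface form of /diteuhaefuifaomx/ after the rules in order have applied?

Rule 1 (intervocalic voicing): /t/ is a voiceless obstruent between vowels /i/ and /e/, so it voices to [d]. /f/ is a voiceless obstruent between vowels /e/ and /u/, so it voices to [v]. /f/ is a voiceless obstruent between vowels /i/ and /a/, so it voices to [v]. /diteuhaefuifaomx/ → dideuhaevuivaomx.
Rule 2 (regressive voicing assimilation): no segment meets the environment; /dideuhaevuivaomx/ is unchanged.
Rule 3 (final cluster simplification): /x/ is the second consonant of a word-final cluster /mx/, so it deletes. /dideuhaevuivaomx/ → dideuhaevuivaom.

dideuhaevuivaom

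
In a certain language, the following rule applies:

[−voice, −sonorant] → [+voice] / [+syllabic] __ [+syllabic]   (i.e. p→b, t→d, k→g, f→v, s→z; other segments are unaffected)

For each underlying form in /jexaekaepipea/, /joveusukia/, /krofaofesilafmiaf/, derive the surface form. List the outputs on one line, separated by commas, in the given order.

/jexaekaepipea/: /k/ is a voiceless obstruent between vowels /e/ and /a/, so it voices to [g]. /p/ is a voiceless obstruent between vowels /e/ and /i/, so it voices to [b]. /p/ is a voiceless obstruent between vowels /i/ and /e/, so it voices to [b]. → [jexaegaebibea].
/joveusukia/: /s/ is a voiceless obstruent between vowels /u/ and /u/, so it voices to [z]. /k/ is a voiceless obstruent between vowels /u/ and /i/, so it voices to [g]. → [joveuzugia].
/krofaofesilafmiaf/: /f/ is a voiceless obstruent between vowels /o/ and /a/, so it voices to [v]. /f/ is a voiceless obstruent between vowels /o/ and /e/, so it voices to [v]. /s/ is a voiceless obstruent between vowels /e/ and /i/, so it voices to [z]. → [krovaovezilafmiaf].

jexaegaebibea, joveuzugia, krovaovezilafmiaf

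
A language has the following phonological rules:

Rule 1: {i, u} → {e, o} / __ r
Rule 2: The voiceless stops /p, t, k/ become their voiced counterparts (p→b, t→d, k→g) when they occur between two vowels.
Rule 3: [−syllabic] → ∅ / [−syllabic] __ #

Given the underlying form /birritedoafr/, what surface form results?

berridedoaf

Rule 1 (pre-rhotic lowering): /i/ is a high vowel immediately before /r/, so it lowers to [e]. /birritedoafr/ → berritedoafr.
Rule 2 (intervocalic voicing): /t/ is a voiceless stop between vowels /i/ and /e/, so it voices to [d]. /berritedoafr/ → berridedoafr.
Rule 3 (final cluster simplification): /r/ is the second consonant of a word-final cluster /fr/, so it deletes. /berridedoafr/ → berridedoaf.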